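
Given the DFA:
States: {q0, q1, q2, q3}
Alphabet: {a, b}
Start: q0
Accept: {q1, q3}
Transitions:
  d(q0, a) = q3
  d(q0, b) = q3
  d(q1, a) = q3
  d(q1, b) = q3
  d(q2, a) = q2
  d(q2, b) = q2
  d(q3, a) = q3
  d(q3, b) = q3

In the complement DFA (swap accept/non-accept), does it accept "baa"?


Trace: q0 -> q3 -> q3 -> q3
Final: q3
Original accept: {q1, q3}
Complement: q3 is in original accept

No, complement rejects (original accepts)


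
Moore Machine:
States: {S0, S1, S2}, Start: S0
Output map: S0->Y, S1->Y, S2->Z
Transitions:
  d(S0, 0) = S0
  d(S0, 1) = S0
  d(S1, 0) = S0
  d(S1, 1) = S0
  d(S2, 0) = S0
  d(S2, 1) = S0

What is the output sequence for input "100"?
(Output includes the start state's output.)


Start: S0 (output Y)
  --1--> S0 (output Y)
  --0--> S0 (output Y)
  --0--> S0 (output Y)

"YYYY"


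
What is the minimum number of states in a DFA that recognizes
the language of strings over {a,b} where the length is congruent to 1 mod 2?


States track (length) mod 2.
Need 2 states: one per remainder 0..1; accept = remainder 1.

2


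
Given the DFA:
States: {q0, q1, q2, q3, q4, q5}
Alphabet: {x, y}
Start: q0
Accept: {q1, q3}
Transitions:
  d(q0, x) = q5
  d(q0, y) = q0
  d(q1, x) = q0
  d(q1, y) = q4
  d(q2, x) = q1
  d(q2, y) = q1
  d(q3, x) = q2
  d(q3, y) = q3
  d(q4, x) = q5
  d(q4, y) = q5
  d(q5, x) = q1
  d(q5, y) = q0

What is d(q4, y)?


Looking up transition d(q4, y)

q5


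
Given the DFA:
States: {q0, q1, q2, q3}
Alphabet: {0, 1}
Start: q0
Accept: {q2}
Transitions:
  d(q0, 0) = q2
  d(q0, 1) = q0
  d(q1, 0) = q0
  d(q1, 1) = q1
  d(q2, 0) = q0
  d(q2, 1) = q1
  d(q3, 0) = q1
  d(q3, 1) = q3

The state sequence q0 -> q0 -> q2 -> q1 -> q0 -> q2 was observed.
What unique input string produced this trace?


Trace back each transition to find the symbol:
  q0 --[1]--> q0
  q0 --[0]--> q2
  q2 --[1]--> q1
  q1 --[0]--> q0
  q0 --[0]--> q2

"10100"


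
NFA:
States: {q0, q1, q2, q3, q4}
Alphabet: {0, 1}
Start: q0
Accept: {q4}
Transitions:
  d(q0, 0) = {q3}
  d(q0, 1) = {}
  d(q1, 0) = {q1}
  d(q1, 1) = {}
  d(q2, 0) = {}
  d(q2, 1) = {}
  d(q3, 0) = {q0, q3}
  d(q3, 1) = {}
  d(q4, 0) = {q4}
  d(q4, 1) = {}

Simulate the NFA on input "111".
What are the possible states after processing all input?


Start: {q0}
  --1--> {}
  --1--> {}
  --1--> {}

{} (empty set, no valid transitions)


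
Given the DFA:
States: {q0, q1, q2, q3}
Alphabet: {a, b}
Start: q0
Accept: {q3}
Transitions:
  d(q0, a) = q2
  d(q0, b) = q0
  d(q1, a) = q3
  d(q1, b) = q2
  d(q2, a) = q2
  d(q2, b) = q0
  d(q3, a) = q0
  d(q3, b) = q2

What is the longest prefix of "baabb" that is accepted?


Run the DFA, marking each prefix where the state is accepting:
  "" -> q0 [reject]
  "b" -> q0 [reject]
  "ba" -> q2 [reject]
  "baa" -> q2 [reject]
  "baab" -> q0 [reject]
  "baabb" -> q0 [reject]

No prefix is accepted


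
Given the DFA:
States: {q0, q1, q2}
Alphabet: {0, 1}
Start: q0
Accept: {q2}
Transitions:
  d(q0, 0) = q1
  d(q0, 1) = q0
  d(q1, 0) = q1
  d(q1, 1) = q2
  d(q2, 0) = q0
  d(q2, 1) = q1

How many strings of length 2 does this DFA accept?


Enumerating all length-2 strings:
  "00" -> q1 [reject]
  "01" -> q2 [accept]
  "10" -> q1 [reject]
  "11" -> q0 [reject]

1 out of 4


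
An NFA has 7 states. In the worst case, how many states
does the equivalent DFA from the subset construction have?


Subset construction: one DFA state per subset of NFA states.
2^7 = 128

128


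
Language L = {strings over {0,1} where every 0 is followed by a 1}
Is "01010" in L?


'00' present: False; ends with '0': True

No, "01010" is not in L


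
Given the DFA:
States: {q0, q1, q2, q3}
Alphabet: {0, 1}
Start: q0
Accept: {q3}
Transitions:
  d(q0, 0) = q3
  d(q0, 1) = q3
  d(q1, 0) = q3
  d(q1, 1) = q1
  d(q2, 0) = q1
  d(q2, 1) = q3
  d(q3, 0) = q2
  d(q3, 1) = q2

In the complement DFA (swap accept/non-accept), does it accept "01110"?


Trace: q0 -> q3 -> q2 -> q3 -> q2 -> q1
Final: q1
Original accept: {q3}
Complement: q1 is not in original accept

Yes, complement accepts (original rejects)


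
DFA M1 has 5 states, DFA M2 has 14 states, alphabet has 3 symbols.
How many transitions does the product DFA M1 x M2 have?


Product DFA has 5 * 14 = 70 states.
Each has 3 transitions: 70 * 3 = 210

210


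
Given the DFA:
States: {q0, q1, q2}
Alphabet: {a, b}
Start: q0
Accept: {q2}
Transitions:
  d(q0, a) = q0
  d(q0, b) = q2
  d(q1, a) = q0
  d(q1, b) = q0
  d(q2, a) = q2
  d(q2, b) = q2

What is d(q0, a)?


Looking up transition d(q0, a)

q0


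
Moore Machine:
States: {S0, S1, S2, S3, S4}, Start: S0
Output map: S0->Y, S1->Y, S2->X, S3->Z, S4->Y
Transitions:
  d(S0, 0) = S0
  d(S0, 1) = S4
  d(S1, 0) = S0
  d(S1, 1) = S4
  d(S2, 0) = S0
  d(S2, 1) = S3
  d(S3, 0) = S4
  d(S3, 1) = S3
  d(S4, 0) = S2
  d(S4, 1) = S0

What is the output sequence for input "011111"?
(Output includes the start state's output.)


Start: S0 (output Y)
  --0--> S0 (output Y)
  --1--> S4 (output Y)
  --1--> S0 (output Y)
  --1--> S4 (output Y)
  --1--> S0 (output Y)
  --1--> S4 (output Y)

"YYYYYYY"


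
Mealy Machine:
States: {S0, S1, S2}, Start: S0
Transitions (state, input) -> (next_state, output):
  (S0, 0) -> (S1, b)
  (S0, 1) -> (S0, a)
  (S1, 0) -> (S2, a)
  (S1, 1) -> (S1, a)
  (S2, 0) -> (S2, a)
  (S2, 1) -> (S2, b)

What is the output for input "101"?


Step-by-step:
  (S0, 1) -> (S0, a)
  (S0, 0) -> (S1, b)
  (S1, 1) -> (S1, a)

"aba"


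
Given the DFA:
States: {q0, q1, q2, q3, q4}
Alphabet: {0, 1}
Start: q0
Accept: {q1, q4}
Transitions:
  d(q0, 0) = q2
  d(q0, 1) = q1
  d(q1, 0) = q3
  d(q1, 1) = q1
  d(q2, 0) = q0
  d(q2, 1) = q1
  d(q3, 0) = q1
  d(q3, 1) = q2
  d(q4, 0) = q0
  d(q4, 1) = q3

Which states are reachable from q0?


BFS from q0:
  layer 0: {q0}
  layer 1: {q1, q2}
  layer 2: {q3}

{q0, q1, q2, q3}


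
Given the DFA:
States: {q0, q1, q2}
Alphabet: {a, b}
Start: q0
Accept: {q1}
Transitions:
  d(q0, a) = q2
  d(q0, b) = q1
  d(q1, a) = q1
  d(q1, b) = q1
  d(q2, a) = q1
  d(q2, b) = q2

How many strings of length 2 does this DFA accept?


Enumerating all length-2 strings:
  "aa" -> q1 [accept]
  "ab" -> q2 [reject]
  "ba" -> q1 [accept]
  "bb" -> q1 [accept]

3 out of 4


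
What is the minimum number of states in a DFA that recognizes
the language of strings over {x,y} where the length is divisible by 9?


States track (length) mod 9.
Need 9 states: one per remainder 0..8; accept = remainder 0.

9


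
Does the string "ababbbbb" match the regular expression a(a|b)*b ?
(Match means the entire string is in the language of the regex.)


|string| = 8; first = 'a'; last = 'b'

Yes, "ababbbbb" matches a(a|b)*b


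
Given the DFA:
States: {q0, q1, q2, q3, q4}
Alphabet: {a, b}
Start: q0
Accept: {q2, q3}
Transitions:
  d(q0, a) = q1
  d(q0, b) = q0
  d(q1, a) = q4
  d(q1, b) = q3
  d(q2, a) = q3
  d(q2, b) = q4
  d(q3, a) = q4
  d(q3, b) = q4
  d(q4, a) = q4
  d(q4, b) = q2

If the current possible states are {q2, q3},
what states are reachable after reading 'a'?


Apply transition on 'a' from each current state:
  d(q2, a) = q3
  d(q3, a) = q4

{q3, q4}


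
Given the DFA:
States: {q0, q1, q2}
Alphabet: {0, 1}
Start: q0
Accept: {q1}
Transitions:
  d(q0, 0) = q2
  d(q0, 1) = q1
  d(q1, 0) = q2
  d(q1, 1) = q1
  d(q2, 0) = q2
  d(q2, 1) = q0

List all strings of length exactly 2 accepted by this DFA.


All strings of length 2: 4 total
Accepted: 1

"11"


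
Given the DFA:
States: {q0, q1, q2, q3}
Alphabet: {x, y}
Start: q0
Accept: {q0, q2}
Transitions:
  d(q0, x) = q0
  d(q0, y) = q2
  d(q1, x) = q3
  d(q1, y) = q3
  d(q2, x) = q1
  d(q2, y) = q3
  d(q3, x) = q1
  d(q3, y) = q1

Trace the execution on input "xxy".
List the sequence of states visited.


Input: xxy
d(q0, x) = q0
d(q0, x) = q0
d(q0, y) = q2


q0 -> q0 -> q0 -> q2


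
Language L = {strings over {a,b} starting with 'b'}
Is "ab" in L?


first symbol = 'a'

No, "ab" is not in L


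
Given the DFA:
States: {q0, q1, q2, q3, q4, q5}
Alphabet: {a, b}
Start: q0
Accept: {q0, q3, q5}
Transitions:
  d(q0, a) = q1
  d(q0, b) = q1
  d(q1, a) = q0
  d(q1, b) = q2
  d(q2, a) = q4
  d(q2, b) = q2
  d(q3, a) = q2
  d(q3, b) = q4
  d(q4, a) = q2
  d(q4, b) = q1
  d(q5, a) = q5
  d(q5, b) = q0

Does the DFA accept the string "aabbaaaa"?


Trace: q0 -> q1 -> q0 -> q1 -> q2 -> q4 -> q2 -> q4 -> q2
Final state: q2
Accept states: {q0, q3, q5}

No, rejected (final state q2 is not an accept state)


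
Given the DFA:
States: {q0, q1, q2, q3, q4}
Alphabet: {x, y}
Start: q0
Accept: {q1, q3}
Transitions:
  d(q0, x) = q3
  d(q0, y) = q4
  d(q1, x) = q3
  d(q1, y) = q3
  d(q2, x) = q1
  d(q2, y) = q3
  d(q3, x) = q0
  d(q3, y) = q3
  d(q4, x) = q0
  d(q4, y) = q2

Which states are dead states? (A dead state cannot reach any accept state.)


Forward reachability from each state:
  q0 -> reaches accept state q1 (live)
  q1 -> reaches accept state q1 (live)
  q2 -> reaches accept state q1 (live)
  q3 -> reaches accept state q1 (live)
  q4 -> reaches accept state q1 (live)

None (all states can reach an accept state)


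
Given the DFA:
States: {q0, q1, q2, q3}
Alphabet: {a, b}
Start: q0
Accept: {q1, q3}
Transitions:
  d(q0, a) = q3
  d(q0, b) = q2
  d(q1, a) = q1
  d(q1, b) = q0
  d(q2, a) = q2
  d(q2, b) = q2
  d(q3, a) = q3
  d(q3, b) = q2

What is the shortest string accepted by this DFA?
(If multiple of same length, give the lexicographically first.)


BFS by string length (lex-first path to each state shown):
  len 0: q0<-""
  len 1: q2<-"b", q3<-"a"
Found accept state at length 1.

"a"


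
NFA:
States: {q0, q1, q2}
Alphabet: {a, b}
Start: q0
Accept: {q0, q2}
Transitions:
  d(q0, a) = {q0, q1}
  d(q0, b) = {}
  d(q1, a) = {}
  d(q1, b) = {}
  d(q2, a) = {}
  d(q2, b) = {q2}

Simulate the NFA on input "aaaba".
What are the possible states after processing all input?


Start: {q0}
  --a--> {q0, q1}
  --a--> {q0, q1}
  --a--> {q0, q1}
  --b--> {}
  --a--> {}

{} (empty set, no valid transitions)


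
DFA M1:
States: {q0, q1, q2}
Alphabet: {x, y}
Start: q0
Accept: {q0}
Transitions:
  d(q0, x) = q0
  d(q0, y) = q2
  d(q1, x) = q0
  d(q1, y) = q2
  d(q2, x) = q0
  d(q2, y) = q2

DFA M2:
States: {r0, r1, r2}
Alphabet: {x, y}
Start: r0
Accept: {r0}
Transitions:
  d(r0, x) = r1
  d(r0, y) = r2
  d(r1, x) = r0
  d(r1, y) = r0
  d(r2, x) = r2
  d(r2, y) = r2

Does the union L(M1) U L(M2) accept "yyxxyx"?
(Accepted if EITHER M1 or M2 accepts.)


M1: final=q0 accepted=True
M2: final=r2 accepted=False

Yes, union accepts


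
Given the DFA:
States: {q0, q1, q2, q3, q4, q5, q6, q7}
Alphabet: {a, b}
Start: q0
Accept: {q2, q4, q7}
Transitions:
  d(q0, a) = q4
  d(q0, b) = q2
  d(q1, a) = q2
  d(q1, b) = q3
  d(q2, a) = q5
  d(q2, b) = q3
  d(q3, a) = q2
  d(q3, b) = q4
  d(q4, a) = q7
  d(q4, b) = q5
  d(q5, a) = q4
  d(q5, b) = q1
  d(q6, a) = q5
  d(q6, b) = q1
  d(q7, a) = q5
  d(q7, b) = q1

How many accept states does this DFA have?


Accept states listed: {q2, q4, q7}
Counting: q2(1) q4(2) q7(3)

3


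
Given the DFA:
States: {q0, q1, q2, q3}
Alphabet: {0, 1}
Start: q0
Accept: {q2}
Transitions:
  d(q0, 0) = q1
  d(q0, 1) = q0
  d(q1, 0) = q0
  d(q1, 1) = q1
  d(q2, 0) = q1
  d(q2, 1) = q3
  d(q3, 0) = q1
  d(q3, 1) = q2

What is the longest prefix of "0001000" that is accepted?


Run the DFA, marking each prefix where the state is accepting:
  "" -> q0 [reject]
  "0" -> q1 [reject]
  "00" -> q0 [reject]
  "000" -> q1 [reject]
  "0001" -> q1 [reject]
  "00010" -> q0 [reject]
  "000100" -> q1 [reject]
  "0001000" -> q0 [reject]

No prefix is accepted


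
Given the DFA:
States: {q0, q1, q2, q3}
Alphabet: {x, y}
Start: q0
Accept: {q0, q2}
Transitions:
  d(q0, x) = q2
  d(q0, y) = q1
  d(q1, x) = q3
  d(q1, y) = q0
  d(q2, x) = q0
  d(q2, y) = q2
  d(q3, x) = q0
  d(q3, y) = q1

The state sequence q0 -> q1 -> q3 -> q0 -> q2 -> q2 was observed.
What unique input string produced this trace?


Trace back each transition to find the symbol:
  q0 --[y]--> q1
  q1 --[x]--> q3
  q3 --[x]--> q0
  q0 --[x]--> q2
  q2 --[y]--> q2

"yxxxy"


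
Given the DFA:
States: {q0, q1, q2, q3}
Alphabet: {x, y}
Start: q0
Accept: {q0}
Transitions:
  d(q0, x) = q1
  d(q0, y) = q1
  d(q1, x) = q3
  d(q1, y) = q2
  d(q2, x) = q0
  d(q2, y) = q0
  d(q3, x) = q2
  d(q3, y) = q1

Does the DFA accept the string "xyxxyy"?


Trace: q0 -> q1 -> q2 -> q0 -> q1 -> q2 -> q0
Final state: q0
Accept states: {q0}

Yes, accepted (final state q0 is an accept state)


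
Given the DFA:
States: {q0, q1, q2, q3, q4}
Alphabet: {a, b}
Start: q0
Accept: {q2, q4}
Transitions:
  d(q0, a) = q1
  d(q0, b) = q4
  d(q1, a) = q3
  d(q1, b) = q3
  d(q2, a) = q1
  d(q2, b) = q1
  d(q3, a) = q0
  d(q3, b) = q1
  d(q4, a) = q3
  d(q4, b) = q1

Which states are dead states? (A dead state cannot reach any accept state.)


Forward reachability from each state:
  q0 -> reaches accept state q4 (live)
  q1 -> reaches accept state q4 (live)
  q2 -> reaches accept state q2 (live)
  q3 -> reaches accept state q4 (live)
  q4 -> reaches accept state q4 (live)

None (all states can reach an accept state)


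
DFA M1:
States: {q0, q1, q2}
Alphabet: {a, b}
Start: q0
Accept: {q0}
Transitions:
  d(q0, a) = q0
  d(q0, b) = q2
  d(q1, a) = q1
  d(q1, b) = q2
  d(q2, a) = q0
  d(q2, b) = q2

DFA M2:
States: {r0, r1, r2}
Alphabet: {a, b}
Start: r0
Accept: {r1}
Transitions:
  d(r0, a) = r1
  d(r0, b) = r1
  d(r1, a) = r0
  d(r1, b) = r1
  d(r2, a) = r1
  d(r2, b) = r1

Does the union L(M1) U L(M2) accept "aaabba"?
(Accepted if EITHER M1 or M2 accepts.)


M1: final=q0 accepted=True
M2: final=r0 accepted=False

Yes, union accepts


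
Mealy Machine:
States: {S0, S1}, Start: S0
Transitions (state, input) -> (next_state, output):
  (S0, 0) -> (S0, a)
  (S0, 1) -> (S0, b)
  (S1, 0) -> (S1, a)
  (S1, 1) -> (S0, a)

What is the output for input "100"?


Step-by-step:
  (S0, 1) -> (S0, b)
  (S0, 0) -> (S0, a)
  (S0, 0) -> (S0, a)

"baa"


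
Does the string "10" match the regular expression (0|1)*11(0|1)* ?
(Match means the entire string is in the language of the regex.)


|string| = 2; first = '1'; last = '0'

No, "10" does not match (0|1)*11(0|1)*


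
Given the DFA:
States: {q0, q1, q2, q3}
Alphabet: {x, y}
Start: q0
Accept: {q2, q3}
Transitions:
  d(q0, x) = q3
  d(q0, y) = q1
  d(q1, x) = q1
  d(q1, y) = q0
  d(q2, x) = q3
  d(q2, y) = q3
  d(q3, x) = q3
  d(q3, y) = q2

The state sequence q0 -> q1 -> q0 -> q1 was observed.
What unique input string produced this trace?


Trace back each transition to find the symbol:
  q0 --[y]--> q1
  q1 --[y]--> q0
  q0 --[y]--> q1

"yyy"


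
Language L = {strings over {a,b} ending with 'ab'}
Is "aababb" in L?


last two symbols = 'bb'

No, "aababb" is not in L


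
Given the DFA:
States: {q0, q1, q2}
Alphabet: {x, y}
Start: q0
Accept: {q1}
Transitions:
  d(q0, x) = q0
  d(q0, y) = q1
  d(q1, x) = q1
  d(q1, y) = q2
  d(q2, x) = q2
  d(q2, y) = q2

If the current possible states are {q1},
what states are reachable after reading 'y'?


Apply transition on 'y' from each current state:
  d(q1, y) = q2

{q2}


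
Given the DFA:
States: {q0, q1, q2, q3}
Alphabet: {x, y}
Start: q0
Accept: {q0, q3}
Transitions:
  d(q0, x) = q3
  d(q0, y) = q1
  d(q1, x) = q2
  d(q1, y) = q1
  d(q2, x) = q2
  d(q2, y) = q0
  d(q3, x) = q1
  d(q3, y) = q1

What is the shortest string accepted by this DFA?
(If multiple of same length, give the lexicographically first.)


BFS by string length (lex-first path to each state shown):
  len 0: q0<-""
Found accept state at length 0.

"" (empty string)


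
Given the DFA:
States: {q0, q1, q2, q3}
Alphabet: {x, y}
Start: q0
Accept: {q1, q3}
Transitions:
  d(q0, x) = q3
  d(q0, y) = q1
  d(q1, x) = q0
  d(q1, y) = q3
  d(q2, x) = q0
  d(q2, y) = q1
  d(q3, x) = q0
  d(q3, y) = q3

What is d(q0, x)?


Looking up transition d(q0, x)

q3


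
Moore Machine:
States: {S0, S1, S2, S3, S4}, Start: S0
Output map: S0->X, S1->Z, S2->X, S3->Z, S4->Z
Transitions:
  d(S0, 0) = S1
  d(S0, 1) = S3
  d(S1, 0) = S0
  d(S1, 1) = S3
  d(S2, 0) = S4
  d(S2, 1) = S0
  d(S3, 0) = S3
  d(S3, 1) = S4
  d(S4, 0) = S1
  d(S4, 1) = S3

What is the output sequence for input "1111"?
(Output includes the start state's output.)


Start: S0 (output X)
  --1--> S3 (output Z)
  --1--> S4 (output Z)
  --1--> S3 (output Z)
  --1--> S4 (output Z)

"XZZZZ"


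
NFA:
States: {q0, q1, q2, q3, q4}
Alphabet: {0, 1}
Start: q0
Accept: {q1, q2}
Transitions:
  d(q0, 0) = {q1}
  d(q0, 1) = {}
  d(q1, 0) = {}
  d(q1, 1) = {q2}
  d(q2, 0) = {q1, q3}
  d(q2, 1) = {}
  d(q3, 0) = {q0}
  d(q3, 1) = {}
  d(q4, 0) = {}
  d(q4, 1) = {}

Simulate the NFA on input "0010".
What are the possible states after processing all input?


Start: {q0}
  --0--> {q1}
  --0--> {}
  --1--> {}
  --0--> {}

{} (empty set, no valid transitions)


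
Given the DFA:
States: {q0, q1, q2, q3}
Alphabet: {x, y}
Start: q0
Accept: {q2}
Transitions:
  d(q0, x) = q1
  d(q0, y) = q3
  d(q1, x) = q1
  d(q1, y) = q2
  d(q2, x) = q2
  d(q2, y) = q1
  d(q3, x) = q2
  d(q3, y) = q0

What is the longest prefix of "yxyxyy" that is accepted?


Run the DFA, marking each prefix where the state is accepting:
  "" -> q0 [reject]
  "y" -> q3 [reject]
  "yx" -> q2 [accept]
  "yxy" -> q1 [reject]
  "yxyx" -> q1 [reject]
  "yxyxy" -> q2 [accept]
  "yxyxyy" -> q1 [reject]

"yxyxy"


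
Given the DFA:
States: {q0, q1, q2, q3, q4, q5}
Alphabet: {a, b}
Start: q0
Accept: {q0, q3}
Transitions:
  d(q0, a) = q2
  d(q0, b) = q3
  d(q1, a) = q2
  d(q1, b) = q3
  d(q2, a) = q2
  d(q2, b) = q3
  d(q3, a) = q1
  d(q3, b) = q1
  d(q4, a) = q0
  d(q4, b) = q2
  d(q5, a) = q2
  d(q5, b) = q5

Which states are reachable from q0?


BFS from q0:
  layer 0: {q0}
  layer 1: {q2, q3}
  layer 2: {q1}

{q0, q1, q2, q3}


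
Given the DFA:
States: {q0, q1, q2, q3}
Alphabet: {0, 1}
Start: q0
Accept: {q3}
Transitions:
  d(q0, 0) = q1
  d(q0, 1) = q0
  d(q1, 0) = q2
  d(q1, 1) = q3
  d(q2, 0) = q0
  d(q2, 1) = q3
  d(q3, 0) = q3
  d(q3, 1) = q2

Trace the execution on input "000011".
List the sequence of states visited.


Input: 000011
d(q0, 0) = q1
d(q1, 0) = q2
d(q2, 0) = q0
d(q0, 0) = q1
d(q1, 1) = q3
d(q3, 1) = q2


q0 -> q1 -> q2 -> q0 -> q1 -> q3 -> q2


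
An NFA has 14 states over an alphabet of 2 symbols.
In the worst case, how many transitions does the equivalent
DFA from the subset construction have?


Subset construction: one DFA state per subset of NFA states = 2^14 = 16384 states.
Each DFA state has 2 outgoing transitions: 16384 * 2 = 32768

32768


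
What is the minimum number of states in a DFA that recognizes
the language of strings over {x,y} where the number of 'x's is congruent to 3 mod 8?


States track (count of 'x') mod 8.
Need 8 states: one per remainder 0..7; accept = remainder 3.

8


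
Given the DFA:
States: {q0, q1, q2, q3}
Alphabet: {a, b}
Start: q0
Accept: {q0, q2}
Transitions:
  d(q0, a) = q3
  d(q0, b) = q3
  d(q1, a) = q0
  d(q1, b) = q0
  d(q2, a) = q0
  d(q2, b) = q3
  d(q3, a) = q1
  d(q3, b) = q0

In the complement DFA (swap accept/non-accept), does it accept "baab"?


Trace: q0 -> q3 -> q1 -> q0 -> q3
Final: q3
Original accept: {q0, q2}
Complement: q3 is not in original accept

Yes, complement accepts (original rejects)


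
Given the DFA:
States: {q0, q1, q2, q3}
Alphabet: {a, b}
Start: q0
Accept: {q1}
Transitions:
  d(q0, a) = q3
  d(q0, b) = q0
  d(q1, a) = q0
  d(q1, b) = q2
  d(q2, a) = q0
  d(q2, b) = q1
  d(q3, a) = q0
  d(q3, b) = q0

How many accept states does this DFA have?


Accept states listed: {q1}
Counting: q1(1)

1


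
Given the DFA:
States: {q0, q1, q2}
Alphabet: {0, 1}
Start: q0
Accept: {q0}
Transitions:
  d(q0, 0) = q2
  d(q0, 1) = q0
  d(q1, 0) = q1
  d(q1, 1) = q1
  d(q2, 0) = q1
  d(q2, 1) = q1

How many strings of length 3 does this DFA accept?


Enumerating all length-3 strings:
  "000" -> q1 [reject]
  "001" -> q1 [reject]
  "010" -> q1 [reject]
  "011" -> q1 [reject]
  "100" -> q1 [reject]
  "101" -> q1 [reject]
  "110" -> q2 [reject]
  "111" -> q0 [accept]

1 out of 8


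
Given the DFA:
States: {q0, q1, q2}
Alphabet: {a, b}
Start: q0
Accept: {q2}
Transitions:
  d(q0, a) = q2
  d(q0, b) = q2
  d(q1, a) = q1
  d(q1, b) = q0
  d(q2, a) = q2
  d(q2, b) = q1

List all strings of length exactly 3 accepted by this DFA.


All strings of length 3: 8 total
Accepted: 2

"aaa", "baa"


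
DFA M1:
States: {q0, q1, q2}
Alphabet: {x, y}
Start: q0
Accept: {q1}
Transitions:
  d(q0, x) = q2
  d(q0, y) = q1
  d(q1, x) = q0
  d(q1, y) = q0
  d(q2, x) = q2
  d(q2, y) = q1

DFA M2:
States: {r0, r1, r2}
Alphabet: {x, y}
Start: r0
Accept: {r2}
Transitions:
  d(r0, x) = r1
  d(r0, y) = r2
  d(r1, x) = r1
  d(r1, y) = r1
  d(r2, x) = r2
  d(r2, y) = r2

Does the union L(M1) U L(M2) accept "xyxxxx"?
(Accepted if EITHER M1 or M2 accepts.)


M1: final=q2 accepted=False
M2: final=r1 accepted=False

No, union rejects (neither accepts)


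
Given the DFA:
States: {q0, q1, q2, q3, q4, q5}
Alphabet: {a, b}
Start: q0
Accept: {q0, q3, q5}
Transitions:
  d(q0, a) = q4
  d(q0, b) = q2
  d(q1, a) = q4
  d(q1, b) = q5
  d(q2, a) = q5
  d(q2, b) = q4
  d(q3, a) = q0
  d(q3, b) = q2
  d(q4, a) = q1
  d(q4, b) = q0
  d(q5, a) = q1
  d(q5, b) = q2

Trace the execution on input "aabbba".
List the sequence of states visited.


Input: aabbba
d(q0, a) = q4
d(q4, a) = q1
d(q1, b) = q5
d(q5, b) = q2
d(q2, b) = q4
d(q4, a) = q1


q0 -> q4 -> q1 -> q5 -> q2 -> q4 -> q1


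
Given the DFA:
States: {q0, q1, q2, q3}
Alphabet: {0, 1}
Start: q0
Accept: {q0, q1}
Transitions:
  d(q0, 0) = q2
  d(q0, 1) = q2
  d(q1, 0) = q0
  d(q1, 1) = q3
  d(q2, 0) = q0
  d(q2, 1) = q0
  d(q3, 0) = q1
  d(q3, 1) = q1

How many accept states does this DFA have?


Accept states listed: {q0, q1}
Counting: q0(1) q1(2)

2


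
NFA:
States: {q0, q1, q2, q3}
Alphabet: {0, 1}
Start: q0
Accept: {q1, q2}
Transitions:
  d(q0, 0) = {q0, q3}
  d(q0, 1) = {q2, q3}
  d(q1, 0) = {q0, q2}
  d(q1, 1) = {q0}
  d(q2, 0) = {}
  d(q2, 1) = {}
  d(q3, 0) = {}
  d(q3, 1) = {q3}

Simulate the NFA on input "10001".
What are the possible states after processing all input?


Start: {q0}
  --1--> {q2, q3}
  --0--> {}
  --0--> {}
  --0--> {}
  --1--> {}

{} (empty set, no valid transitions)


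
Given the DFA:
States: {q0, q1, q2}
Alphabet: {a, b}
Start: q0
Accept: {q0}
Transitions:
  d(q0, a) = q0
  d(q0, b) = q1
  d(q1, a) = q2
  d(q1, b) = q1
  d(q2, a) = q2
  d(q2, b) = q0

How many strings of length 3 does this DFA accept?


Enumerating all length-3 strings:
  "aaa" -> q0 [accept]
  "aab" -> q1 [reject]
  "aba" -> q2 [reject]
  "abb" -> q1 [reject]
  "baa" -> q2 [reject]
  "bab" -> q0 [accept]
  "bba" -> q2 [reject]
  "bbb" -> q1 [reject]

2 out of 8


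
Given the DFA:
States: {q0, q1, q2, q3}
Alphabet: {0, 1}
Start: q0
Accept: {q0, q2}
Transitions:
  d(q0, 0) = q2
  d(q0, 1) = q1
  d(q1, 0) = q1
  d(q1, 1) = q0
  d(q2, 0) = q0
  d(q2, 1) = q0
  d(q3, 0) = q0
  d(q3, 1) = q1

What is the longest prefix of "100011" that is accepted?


Run the DFA, marking each prefix where the state is accepting:
  "" -> q0 [accept]
  "1" -> q1 [reject]
  "10" -> q1 [reject]
  "100" -> q1 [reject]
  "1000" -> q1 [reject]
  "10001" -> q0 [accept]
  "100011" -> q1 [reject]

"10001"


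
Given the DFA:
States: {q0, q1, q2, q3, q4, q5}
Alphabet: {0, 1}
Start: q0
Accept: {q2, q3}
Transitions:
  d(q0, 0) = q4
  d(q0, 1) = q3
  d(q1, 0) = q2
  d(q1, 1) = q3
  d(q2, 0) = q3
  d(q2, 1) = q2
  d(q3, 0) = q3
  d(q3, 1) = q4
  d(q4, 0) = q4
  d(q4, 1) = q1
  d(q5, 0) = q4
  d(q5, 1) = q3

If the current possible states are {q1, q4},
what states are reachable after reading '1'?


Apply transition on '1' from each current state:
  d(q1, 1) = q3
  d(q4, 1) = q1

{q1, q3}


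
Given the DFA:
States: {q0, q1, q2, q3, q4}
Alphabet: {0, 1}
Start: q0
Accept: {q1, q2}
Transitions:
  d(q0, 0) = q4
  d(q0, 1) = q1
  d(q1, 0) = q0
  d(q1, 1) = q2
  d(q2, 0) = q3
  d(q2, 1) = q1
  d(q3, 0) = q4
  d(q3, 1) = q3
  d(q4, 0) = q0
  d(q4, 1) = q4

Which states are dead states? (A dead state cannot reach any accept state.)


Forward reachability from each state:
  q0 -> reaches accept state q1 (live)
  q1 -> reaches accept state q1 (live)
  q2 -> reaches accept state q1 (live)
  q3 -> reaches accept state q1 (live)
  q4 -> reaches accept state q1 (live)

None (all states can reach an accept state)


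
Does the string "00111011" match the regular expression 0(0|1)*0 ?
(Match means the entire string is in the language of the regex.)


|string| = 8; first = '0'; last = '1'

No, "00111011" does not match 0(0|1)*0


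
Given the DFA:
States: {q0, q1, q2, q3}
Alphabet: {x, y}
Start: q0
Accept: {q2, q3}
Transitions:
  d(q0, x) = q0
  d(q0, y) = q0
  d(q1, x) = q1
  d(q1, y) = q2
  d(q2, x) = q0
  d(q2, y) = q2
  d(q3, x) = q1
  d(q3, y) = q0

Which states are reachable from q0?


BFS from q0:
  layer 0: {q0}

{q0}


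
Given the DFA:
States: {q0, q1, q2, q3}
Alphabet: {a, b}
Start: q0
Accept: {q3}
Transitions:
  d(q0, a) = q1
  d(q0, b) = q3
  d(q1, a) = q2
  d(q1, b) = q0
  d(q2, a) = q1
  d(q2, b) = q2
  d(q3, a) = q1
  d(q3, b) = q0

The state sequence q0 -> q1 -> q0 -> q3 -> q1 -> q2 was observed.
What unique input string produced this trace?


Trace back each transition to find the symbol:
  q0 --[a]--> q1
  q1 --[b]--> q0
  q0 --[b]--> q3
  q3 --[a]--> q1
  q1 --[a]--> q2

"abbaa"


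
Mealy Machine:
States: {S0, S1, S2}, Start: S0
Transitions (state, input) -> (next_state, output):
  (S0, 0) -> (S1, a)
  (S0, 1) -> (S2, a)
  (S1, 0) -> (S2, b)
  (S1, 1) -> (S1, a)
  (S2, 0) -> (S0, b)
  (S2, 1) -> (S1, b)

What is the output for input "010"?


Step-by-step:
  (S0, 0) -> (S1, a)
  (S1, 1) -> (S1, a)
  (S1, 0) -> (S2, b)

"aab"


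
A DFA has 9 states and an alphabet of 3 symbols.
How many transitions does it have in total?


Each state has exactly one transition per symbol.
9 * 3 = 27

27


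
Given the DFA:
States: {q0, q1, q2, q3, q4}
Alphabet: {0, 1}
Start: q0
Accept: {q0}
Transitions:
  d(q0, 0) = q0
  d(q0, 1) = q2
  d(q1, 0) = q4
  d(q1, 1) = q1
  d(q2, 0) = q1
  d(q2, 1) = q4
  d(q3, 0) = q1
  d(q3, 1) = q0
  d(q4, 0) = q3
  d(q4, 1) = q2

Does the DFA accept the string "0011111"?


Trace: q0 -> q0 -> q0 -> q2 -> q4 -> q2 -> q4 -> q2
Final state: q2
Accept states: {q0}

No, rejected (final state q2 is not an accept state)


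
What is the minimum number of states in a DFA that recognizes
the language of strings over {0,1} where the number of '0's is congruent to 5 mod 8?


States track (count of '0') mod 8.
Need 8 states: one per remainder 0..7; accept = remainder 5.

8


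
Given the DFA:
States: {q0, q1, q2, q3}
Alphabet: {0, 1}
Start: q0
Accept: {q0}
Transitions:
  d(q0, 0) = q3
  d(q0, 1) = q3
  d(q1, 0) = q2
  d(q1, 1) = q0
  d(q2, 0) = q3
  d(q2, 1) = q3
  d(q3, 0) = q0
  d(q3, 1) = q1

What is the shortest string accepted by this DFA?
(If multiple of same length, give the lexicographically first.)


BFS by string length (lex-first path to each state shown):
  len 0: q0<-""
Found accept state at length 0.

"" (empty string)


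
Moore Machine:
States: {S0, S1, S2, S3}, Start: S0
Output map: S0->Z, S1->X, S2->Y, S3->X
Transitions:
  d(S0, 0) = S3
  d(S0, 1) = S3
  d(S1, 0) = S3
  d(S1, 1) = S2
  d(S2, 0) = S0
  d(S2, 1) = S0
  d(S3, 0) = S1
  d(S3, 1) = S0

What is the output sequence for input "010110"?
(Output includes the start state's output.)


Start: S0 (output Z)
  --0--> S3 (output X)
  --1--> S0 (output Z)
  --0--> S3 (output X)
  --1--> S0 (output Z)
  --1--> S3 (output X)
  --0--> S1 (output X)

"ZXZXZXX"


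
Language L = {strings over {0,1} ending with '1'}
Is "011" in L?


last symbol = '1'

Yes, "011" is in L


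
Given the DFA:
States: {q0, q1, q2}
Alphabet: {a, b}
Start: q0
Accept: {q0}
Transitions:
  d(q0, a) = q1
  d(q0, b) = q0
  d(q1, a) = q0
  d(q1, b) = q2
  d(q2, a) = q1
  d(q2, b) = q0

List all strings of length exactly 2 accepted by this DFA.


All strings of length 2: 4 total
Accepted: 2

"aa", "bb"


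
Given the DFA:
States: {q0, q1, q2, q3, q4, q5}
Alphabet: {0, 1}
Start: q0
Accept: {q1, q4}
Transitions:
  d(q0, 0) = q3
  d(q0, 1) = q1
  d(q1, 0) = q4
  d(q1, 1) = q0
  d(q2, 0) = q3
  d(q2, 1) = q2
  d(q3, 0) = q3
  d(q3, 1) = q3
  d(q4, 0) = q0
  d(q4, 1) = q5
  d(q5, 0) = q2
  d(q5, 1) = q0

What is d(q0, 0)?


Looking up transition d(q0, 0)

q3


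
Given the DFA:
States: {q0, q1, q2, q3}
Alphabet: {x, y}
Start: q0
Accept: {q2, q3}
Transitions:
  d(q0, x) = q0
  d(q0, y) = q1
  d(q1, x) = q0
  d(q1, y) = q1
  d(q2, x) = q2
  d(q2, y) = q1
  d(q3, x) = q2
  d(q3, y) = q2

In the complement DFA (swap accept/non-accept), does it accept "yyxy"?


Trace: q0 -> q1 -> q1 -> q0 -> q1
Final: q1
Original accept: {q2, q3}
Complement: q1 is not in original accept

Yes, complement accepts (original rejects)


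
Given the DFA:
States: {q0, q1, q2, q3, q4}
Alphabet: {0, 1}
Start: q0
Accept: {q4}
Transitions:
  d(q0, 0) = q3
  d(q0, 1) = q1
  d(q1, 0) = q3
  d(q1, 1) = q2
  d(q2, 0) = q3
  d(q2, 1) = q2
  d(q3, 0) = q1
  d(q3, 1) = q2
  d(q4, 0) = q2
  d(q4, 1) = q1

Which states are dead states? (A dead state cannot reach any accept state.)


Forward reachability from each state:
  q0 -> reaches {q0, q1, q2, q3}, no accept state (dead)
  q1 -> reaches {q1, q2, q3}, no accept state (dead)
  q2 -> reaches {q1, q2, q3}, no accept state (dead)
  q3 -> reaches {q1, q2, q3}, no accept state (dead)
  q4 -> reaches accept state q4 (live)

{q0, q1, q2, q3}


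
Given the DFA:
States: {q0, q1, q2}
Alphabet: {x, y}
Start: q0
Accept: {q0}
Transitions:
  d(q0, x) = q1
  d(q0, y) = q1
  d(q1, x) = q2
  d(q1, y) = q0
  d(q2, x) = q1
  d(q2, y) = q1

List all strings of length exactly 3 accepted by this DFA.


All strings of length 3: 8 total
Accepted: 0

None


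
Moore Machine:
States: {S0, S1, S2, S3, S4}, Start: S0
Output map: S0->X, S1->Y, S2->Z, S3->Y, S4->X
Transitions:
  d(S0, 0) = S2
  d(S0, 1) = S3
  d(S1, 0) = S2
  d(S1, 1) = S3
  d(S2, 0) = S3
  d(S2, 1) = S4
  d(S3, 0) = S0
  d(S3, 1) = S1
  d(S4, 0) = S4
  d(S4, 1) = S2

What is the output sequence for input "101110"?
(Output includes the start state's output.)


Start: S0 (output X)
  --1--> S3 (output Y)
  --0--> S0 (output X)
  --1--> S3 (output Y)
  --1--> S1 (output Y)
  --1--> S3 (output Y)
  --0--> S0 (output X)

"XYXYYYX"


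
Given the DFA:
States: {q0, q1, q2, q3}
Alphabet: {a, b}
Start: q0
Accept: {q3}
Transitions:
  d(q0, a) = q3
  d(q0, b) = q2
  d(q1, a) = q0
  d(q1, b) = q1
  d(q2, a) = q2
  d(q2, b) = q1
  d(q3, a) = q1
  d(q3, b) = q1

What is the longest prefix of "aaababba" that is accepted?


Run the DFA, marking each prefix where the state is accepting:
  "" -> q0 [reject]
  "a" -> q3 [accept]
  "aa" -> q1 [reject]
  "aaa" -> q0 [reject]
  "aaab" -> q2 [reject]
  "aaaba" -> q2 [reject]
  "aaabab" -> q1 [reject]
  "aaababb" -> q1 [reject]
  "aaababba" -> q0 [reject]

"a"


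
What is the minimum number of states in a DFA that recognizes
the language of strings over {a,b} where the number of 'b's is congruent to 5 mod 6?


States track (count of 'b') mod 6.
Need 6 states: one per remainder 0..5; accept = remainder 5.

6


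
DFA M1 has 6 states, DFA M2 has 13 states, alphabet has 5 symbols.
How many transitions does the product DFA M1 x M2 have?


Product DFA has 6 * 13 = 78 states.
Each has 5 transitions: 78 * 5 = 390

390


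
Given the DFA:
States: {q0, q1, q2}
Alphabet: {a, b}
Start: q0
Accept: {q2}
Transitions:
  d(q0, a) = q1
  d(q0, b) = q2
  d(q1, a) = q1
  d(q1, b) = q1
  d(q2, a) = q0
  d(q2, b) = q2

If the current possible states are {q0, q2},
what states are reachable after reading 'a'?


Apply transition on 'a' from each current state:
  d(q0, a) = q1
  d(q2, a) = q0

{q0, q1}


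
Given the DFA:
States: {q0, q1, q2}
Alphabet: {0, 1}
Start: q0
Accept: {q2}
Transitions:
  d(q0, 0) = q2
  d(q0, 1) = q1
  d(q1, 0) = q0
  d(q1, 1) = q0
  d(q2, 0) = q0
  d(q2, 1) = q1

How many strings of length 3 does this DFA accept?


Enumerating all length-3 strings:
  "000" -> q2 [accept]
  "001" -> q1 [reject]
  "010" -> q0 [reject]
  "011" -> q0 [reject]
  "100" -> q2 [accept]
  "101" -> q1 [reject]
  "110" -> q2 [accept]
  "111" -> q1 [reject]

3 out of 8


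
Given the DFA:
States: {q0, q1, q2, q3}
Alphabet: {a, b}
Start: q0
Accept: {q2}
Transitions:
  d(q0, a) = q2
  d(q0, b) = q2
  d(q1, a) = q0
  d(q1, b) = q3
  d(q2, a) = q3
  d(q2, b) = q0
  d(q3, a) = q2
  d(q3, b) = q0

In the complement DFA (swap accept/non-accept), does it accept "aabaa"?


Trace: q0 -> q2 -> q3 -> q0 -> q2 -> q3
Final: q3
Original accept: {q2}
Complement: q3 is not in original accept

Yes, complement accepts (original rejects)


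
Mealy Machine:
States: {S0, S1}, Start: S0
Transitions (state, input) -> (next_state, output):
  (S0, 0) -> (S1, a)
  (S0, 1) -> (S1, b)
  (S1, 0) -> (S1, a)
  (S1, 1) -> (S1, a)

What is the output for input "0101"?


Step-by-step:
  (S0, 0) -> (S1, a)
  (S1, 1) -> (S1, a)
  (S1, 0) -> (S1, a)
  (S1, 1) -> (S1, a)

"aaaa"


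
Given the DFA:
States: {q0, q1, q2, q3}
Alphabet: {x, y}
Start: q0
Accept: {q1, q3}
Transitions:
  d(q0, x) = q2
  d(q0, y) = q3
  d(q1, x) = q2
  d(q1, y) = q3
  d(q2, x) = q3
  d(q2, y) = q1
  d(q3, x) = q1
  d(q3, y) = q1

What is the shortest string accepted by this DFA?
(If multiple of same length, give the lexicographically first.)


BFS by string length (lex-first path to each state shown):
  len 0: q0<-""
  len 1: q2<-"x", q3<-"y"
Found accept state at length 1.

"y"


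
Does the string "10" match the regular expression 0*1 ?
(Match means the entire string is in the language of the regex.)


|string| = 2; first = '1'; last = '0'

No, "10" does not match 0*1


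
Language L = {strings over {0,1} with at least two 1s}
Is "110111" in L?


count('1') = 5

Yes, "110111" is in L


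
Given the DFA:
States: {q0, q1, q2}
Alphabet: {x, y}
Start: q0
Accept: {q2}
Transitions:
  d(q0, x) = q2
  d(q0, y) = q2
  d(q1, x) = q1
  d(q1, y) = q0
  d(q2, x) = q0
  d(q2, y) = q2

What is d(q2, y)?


Looking up transition d(q2, y)

q2


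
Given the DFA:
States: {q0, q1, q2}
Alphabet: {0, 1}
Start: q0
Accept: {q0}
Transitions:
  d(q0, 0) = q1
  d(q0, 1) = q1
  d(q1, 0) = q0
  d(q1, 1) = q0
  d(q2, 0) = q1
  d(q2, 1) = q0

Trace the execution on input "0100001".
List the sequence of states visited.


Input: 0100001
d(q0, 0) = q1
d(q1, 1) = q0
d(q0, 0) = q1
d(q1, 0) = q0
d(q0, 0) = q1
d(q1, 0) = q0
d(q0, 1) = q1


q0 -> q1 -> q0 -> q1 -> q0 -> q1 -> q0 -> q1


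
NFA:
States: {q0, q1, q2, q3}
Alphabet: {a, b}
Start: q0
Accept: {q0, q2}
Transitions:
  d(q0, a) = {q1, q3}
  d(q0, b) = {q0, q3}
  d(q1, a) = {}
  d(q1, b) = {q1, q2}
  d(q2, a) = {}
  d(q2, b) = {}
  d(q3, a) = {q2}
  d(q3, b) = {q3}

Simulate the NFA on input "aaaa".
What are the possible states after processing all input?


Start: {q0}
  --a--> {q1, q3}
  --a--> {q2}
  --a--> {}
  --a--> {}

{} (empty set, no valid transitions)


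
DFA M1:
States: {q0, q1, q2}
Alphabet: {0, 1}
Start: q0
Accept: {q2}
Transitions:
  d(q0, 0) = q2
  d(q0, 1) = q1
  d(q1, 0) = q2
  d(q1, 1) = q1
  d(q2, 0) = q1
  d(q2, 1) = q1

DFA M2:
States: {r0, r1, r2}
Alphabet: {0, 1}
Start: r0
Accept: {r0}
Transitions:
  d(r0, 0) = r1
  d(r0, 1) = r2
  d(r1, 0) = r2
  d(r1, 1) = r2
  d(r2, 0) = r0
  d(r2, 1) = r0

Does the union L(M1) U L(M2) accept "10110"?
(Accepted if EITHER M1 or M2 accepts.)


M1: final=q2 accepted=True
M2: final=r1 accepted=False

Yes, union accepts


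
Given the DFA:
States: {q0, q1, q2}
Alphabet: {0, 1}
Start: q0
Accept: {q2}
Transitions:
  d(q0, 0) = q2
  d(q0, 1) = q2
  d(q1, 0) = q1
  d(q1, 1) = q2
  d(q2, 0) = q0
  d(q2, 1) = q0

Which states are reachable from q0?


BFS from q0:
  layer 0: {q0}
  layer 1: {q2}

{q0, q2}


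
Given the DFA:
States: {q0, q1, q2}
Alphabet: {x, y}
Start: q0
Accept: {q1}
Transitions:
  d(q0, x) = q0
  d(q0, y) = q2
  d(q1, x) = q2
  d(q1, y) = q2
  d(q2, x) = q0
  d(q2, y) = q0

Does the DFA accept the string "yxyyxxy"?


Trace: q0 -> q2 -> q0 -> q2 -> q0 -> q0 -> q0 -> q2
Final state: q2
Accept states: {q1}

No, rejected (final state q2 is not an accept state)


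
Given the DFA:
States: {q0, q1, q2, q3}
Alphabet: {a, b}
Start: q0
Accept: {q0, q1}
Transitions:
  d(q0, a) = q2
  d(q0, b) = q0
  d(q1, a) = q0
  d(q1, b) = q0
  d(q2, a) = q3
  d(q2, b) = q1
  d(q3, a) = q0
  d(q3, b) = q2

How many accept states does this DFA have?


Accept states listed: {q0, q1}
Counting: q0(1) q1(2)

2


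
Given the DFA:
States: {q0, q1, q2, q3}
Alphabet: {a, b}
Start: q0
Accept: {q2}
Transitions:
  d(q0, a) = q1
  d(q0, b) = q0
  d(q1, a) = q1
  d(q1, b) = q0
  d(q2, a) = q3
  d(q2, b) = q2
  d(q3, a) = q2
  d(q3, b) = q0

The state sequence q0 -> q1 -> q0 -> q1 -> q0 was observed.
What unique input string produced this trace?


Trace back each transition to find the symbol:
  q0 --[a]--> q1
  q1 --[b]--> q0
  q0 --[a]--> q1
  q1 --[b]--> q0

"abab"


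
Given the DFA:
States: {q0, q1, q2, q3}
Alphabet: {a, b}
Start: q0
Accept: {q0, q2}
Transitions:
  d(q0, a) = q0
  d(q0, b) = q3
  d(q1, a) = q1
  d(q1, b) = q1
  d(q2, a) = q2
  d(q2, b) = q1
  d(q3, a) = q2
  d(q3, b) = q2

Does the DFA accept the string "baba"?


Trace: q0 -> q3 -> q2 -> q1 -> q1
Final state: q1
Accept states: {q0, q2}

No, rejected (final state q1 is not an accept state)


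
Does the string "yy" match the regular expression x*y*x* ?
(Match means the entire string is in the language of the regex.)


|string| = 2; first = 'y'; last = 'y'

Yes, "yy" matches x*y*x*


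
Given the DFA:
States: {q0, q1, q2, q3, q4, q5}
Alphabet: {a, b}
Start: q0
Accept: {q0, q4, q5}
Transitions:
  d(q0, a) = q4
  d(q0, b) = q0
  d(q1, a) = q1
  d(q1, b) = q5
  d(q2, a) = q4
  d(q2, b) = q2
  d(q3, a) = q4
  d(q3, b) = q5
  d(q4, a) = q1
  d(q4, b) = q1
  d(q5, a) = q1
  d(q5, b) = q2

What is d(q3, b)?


Looking up transition d(q3, b)

q5


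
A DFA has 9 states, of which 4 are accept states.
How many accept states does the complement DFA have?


Complement swaps accept and non-accept states.
9 - 4 = 5

5


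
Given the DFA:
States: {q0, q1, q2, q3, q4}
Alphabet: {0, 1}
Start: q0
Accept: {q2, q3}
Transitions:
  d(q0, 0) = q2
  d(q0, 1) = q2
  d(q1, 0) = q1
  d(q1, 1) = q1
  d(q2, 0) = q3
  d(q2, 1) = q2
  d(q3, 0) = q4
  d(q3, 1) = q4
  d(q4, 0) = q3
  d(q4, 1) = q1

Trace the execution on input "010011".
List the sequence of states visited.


Input: 010011
d(q0, 0) = q2
d(q2, 1) = q2
d(q2, 0) = q3
d(q3, 0) = q4
d(q4, 1) = q1
d(q1, 1) = q1


q0 -> q2 -> q2 -> q3 -> q4 -> q1 -> q1


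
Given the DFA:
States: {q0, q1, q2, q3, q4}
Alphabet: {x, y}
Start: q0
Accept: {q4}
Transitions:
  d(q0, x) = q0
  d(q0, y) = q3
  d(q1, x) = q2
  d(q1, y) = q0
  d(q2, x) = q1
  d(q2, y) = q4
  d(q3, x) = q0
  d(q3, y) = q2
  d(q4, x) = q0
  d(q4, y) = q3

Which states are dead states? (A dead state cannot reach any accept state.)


Forward reachability from each state:
  q0 -> reaches accept state q4 (live)
  q1 -> reaches accept state q4 (live)
  q2 -> reaches accept state q4 (live)
  q3 -> reaches accept state q4 (live)
  q4 -> reaches accept state q4 (live)

None (all states can reach an accept state)


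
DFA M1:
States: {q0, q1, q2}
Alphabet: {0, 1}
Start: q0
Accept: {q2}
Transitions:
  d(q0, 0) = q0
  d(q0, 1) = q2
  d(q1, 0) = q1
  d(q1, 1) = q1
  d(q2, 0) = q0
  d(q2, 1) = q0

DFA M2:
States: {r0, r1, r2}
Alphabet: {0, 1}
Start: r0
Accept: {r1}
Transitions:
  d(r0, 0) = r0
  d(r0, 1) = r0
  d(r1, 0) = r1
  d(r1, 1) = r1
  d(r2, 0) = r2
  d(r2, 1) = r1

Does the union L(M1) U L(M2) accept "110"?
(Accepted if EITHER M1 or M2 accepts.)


M1: final=q0 accepted=False
M2: final=r0 accepted=False

No, union rejects (neither accepts)


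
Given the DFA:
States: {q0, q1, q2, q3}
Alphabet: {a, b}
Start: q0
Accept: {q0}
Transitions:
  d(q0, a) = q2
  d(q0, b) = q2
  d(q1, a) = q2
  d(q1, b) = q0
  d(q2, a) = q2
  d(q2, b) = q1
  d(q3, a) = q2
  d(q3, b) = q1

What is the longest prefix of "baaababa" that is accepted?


Run the DFA, marking each prefix where the state is accepting:
  "" -> q0 [accept]
  "b" -> q2 [reject]
  "ba" -> q2 [reject]
  "baa" -> q2 [reject]
  "baaa" -> q2 [reject]
  "baaab" -> q1 [reject]
  "baaaba" -> q2 [reject]
  "baaabab" -> q1 [reject]
  "baaababa" -> q2 [reject]

""
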